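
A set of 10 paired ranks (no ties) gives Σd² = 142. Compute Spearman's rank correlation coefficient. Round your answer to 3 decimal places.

0.139

ρ = 1 − 6Σd² / [n(n²−1)] = 1 − 6×142 / (10×99)
  = 1 − 852/990 = 1 − 0.8606 ≈ 0.139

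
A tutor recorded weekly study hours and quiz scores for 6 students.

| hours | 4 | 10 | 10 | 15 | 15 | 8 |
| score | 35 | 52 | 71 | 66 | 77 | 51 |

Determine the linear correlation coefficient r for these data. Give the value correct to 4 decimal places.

0.8706

n = 6, Σx = 62, Σy = 352, Σx² = 730, Σy² = 21856, Σxy = 3923
nΣxy − ΣxΣy = 23538 − 21824 = 1714
nΣx² − (Σx)² = 4380 − 3844 = 536; nΣy² − (Σy)² = 131136 − 123904 = 7232
r = 1714 / √(536 × 7232) = 1714 / 1968.8453 ≈ 0.8706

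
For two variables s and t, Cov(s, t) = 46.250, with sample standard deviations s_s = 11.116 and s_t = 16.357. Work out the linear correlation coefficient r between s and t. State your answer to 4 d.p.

0.2544

r = Cov(s,t) / (s_s · s_t) = 46.250 / (11.116 × 16.357)
  = 46.250 / 181.8244 ≈ 0.2544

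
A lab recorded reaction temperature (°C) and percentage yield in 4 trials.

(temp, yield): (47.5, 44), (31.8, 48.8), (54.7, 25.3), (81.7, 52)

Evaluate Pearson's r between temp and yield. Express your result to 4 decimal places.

0.1359

n = 4, Σx = 215.7, Σy = 170.1, Σx² = 12934.47, Σy² = 7661.53, Σxy = 9274.15
nΣxy − ΣxΣy = 37096.6 − 36690.57 = 406.03
nΣx² − (Σx)² = 51737.88 − 46526.49 = 5211.39; nΣy² − (Σy)² = 30646.12 − 28934.01 = 1712.11
r = 406.03 / √(5211.39 × 1712.11) = 406.03 / 2987.0509 ≈ 0.1359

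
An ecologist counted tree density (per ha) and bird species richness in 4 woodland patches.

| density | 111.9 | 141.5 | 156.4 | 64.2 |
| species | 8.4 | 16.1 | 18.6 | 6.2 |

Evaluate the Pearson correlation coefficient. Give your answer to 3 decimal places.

n = 4, Σx = 474, Σy = 49.3, Σx² = 61126.46, Σy² = 714.17, Σxy = 6525.19
nΣxy − ΣxΣy = 26100.76 − 23368.2 = 2732.56
nΣx² − (Σx)² = 244505.84 − 224676 = 19829.84; nΣy² − (Σy)² = 2856.68 − 2430.49 = 426.19
r = 2732.56 / √(19829.84 × 426.19) = 2732.56 / 2907.1084 ≈ 0.940

0.940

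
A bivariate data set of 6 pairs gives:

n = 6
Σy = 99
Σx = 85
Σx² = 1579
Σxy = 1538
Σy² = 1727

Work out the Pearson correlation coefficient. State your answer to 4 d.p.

0.7238

r = (nΣxy − ΣxΣy) / √[(nΣx² − (Σx)²)(nΣy² − (Σy)²)]
Numerator: 6×1538 − 85×99 = 813
Denominator: √[(9474 − 7225)(10362 − 9801)] = √[2249 × 561] = 1123.2493
r = 813 / 1123.2493 ≈ 0.7238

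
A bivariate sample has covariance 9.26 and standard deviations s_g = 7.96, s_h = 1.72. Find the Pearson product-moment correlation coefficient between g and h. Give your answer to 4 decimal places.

0.6763

r = Cov(g,h) / (s_g · s_h) = 9.26 / (7.96 × 1.72)
  = 9.26 / 13.6912 ≈ 0.6763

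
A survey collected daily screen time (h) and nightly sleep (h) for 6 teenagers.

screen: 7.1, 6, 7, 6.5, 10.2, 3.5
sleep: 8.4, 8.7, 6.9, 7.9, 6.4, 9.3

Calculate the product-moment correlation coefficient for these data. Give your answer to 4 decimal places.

n = 6, Σx = 40.3, Σy = 47.6, Σx² = 293.95, Σy² = 383.72, Σxy = 309.32
nΣxy − ΣxΣy = 1855.92 − 1918.28 = -62.36
nΣx² − (Σx)² = 1763.7 − 1624.09 = 139.61; nΣy² − (Σy)² = 2302.32 − 2265.76 = 36.56
r = -62.36 / √(139.61 × 36.56) = -62.36 / 71.4433 ≈ -0.8729

-0.8729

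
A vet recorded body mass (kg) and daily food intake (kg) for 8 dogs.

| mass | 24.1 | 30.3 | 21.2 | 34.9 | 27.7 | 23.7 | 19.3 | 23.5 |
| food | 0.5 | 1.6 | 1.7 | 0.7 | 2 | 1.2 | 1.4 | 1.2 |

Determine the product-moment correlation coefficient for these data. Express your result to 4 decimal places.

n = 8, Σx = 204.7, Σy = 10.3, Σx² = 5420.07, Σy² = 15.03, Σxy = 260.06
nΣxy − ΣxΣy = 2080.48 − 2108.41 = -27.93
nΣx² − (Σx)² = 43360.56 − 41902.09 = 1458.47; nΣy² − (Σy)² = 120.24 − 106.09 = 14.15
r = -27.93 / √(1458.47 × 14.15) = -27.93 / 143.6571 ≈ -0.1944

-0.1944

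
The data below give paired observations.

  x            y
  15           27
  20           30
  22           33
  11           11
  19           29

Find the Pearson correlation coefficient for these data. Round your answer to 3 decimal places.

0.927

n = 5, Σx = 87, Σy = 130, Σx² = 1591, Σy² = 3680, Σxy = 2403
nΣxy − ΣxΣy = 12015 − 11310 = 705
nΣx² − (Σx)² = 7955 − 7569 = 386; nΣy² − (Σy)² = 18400 − 16900 = 1500
r = 705 / √(386 × 1500) = 705 / 760.9205 ≈ 0.927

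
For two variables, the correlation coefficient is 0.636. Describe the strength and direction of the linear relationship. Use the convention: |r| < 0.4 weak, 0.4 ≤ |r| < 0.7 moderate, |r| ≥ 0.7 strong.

r = 0.636 > 0 so the relationship is positive.
|r| = 0.636, which falls in the moderate range.

moderate positive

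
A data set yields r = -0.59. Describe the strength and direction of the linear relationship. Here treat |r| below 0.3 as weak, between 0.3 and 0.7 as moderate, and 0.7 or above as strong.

r = -0.59 < 0 so the relationship is negative.
|r| = 0.59, which falls in the moderate range.

moderate negative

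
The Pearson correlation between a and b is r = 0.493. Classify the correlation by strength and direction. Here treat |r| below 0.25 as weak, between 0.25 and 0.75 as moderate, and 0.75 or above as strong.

r = 0.493 > 0 so the relationship is positive.
|r| = 0.493, which falls in the moderate range.

moderate positive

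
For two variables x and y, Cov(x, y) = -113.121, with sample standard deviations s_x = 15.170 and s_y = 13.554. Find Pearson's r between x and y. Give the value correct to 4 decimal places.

r = Cov(x,y) / (s_x · s_y) = -113.121 / (15.170 × 13.554)
  = -113.121 / 205.6142 ≈ -0.5502

-0.5502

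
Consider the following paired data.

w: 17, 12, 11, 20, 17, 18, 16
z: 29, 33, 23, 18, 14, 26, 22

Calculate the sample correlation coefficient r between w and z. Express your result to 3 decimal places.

n = 7, Σw = 111, Σz = 165, Σw² = 1823, Σz² = 4139, Σwz = 2560
nΣwz − ΣwΣz = 17920 − 18315 = -395
nΣw² − (Σw)² = 12761 − 12321 = 440; nΣz² − (Σz)² = 28973 − 27225 = 1748
r = -395 / √(440 × 1748) = -395 / 876.9949 ≈ -0.450

-0.450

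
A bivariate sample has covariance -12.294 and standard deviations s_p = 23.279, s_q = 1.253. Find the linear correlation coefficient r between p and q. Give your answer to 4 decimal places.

r = Cov(p,q) / (s_p · s_q) = -12.294 / (23.279 × 1.253)
  = -12.294 / 29.1686 ≈ -0.4215

-0.4215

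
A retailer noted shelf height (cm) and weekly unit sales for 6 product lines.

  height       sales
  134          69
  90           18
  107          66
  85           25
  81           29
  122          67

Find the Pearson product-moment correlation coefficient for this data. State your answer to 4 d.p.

0.8935

n = 6, Σx = 619, Σy = 274, Σx² = 66175, Σy² = 15396, Σxy = 30576
nΣxy − ΣxΣy = 183456 − 169606 = 13850
nΣx² − (Σx)² = 397050 − 383161 = 13889; nΣy² − (Σy)² = 92376 − 75076 = 17300
r = 13850 / √(13889 × 17300) = 13850 / 15500.9580 ≈ 0.8935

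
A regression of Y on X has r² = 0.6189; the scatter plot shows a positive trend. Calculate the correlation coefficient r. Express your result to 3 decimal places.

|r| = √0.6189 = 0.787
The association is positive, so r = 0.787.

0.787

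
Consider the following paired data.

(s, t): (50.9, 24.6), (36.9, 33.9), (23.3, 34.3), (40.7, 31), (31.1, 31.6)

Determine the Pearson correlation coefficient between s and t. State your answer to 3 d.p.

n = 5, Σs = 182.9, Σt = 155.4, Σs² = 7119.01, Σt² = 4890.42, Σst = 5546.7
nΣst − ΣsΣt = 27733.5 − 28422.66 = -689.16
nΣs² − (Σs)² = 35595.05 − 33452.41 = 2142.64; nΣt² − (Σt)² = 24452.1 − 24149.16 = 302.94
r = -689.16 / √(2142.64 × 302.94) = -689.16 / 805.6621 ≈ -0.855

-0.855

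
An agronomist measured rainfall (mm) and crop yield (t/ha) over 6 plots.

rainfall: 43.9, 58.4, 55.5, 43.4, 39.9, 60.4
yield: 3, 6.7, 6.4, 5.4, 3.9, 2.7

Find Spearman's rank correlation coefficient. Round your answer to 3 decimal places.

-0.029

Rank rainfall: 3, 5, 4, 2, 1, 6
Rank yield: 2, 6, 5, 4, 3, 1
d = rank(rainfall) − rank(yield): 1, -1, -1, -2, -2, 5; Σd² = 36
ρ = 1 − 6Σd² / [n(n²−1)] = 1 − 6×36 / (6×35) = 1 − 216/210 ≈ -0.029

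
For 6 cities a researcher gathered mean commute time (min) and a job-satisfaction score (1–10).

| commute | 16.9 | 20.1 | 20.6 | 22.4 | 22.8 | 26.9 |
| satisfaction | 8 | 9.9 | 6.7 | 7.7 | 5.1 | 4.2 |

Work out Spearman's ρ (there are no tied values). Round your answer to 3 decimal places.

-0.886

Rank commute: 1, 2, 3, 4, 5, 6
Rank satisfaction: 5, 6, 3, 4, 2, 1
d = rank(commute) − rank(satisfaction): -4, -4, 0, 0, 3, 5; Σd² = 66
ρ = 1 − 6Σd² / [n(n²−1)] = 1 − 6×66 / (6×35) = 1 − 396/210 ≈ -0.886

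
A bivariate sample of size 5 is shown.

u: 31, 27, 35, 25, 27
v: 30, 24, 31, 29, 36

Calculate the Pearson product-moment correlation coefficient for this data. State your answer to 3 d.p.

n = 5, Σu = 145, Σv = 150, Σu² = 4269, Σv² = 4574, Σuv = 4360
nΣuv − ΣuΣv = 21800 − 21750 = 50
nΣu² − (Σu)² = 21345 − 21025 = 320; nΣv² − (Σv)² = 22870 − 22500 = 370
r = 50 / √(320 × 370) = 50 / 344.0930 ≈ 0.145

0.145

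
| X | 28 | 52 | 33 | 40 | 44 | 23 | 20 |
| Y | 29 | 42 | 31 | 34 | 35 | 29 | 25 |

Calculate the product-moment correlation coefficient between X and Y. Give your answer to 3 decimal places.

n = 7, ΣX = 240, ΣY = 225, ΣX² = 9042, ΣY² = 7413, ΣXY = 8086
nΣXY − ΣXΣY = 56602 − 54000 = 2602
nΣX² − (ΣX)² = 63294 − 57600 = 5694; nΣY² − (ΣY)² = 51891 − 50625 = 1266
r = 2602 / √(5694 × 1266) = 2602 / 2684.8844 ≈ 0.969

0.969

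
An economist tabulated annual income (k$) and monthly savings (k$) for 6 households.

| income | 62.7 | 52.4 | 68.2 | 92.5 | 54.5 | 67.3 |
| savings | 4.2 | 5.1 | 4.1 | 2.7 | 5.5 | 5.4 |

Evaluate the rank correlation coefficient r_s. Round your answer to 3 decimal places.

-0.714

Rank income: 3, 1, 5, 6, 2, 4
Rank savings: 3, 4, 2, 1, 6, 5
d = rank(income) − rank(savings): 0, -3, 3, 5, -4, -1; Σd² = 60
ρ = 1 − 6Σd² / [n(n²−1)] = 1 − 6×60 / (6×35) = 1 − 360/210 ≈ -0.714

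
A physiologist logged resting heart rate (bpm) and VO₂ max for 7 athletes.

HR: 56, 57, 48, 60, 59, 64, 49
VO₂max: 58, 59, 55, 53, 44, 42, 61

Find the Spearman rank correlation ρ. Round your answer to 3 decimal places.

-0.714

Rank HR: 3, 4, 1, 6, 5, 7, 2
Rank VO₂max: 5, 6, 4, 3, 2, 1, 7
d = rank(HR) − rank(VO₂max): -2, -2, -3, 3, 3, 6, -5; Σd² = 96
ρ = 1 − 6Σd² / [n(n²−1)] = 1 − 6×96 / (7×48) = 1 − 576/336 ≈ -0.714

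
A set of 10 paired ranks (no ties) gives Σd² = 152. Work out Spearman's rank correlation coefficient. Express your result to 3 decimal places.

0.079

ρ = 1 − 6Σd² / [n(n²−1)] = 1 − 6×152 / (10×99)
  = 1 − 912/990 = 1 − 0.9212 ≈ 0.079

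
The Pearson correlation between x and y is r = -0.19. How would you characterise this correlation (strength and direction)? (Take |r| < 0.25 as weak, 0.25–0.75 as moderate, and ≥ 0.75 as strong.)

weak negative

r = -0.19 < 0 so the relationship is negative.
|r| = 0.19, which falls in the weak range.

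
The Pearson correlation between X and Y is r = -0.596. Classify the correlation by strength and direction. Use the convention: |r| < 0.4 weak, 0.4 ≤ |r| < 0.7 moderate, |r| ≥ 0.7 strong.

r = -0.596 < 0 so the relationship is negative.
|r| = 0.596, which falls in the moderate range.

moderate negative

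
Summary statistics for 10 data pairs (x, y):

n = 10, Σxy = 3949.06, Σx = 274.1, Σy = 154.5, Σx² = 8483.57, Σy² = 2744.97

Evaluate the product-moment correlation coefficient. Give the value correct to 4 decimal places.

r = (nΣxy − ΣxΣy) / √[(nΣx² − (Σx)²)(nΣy² − (Σy)²)]
Numerator: 10×3949.06 − 274.1×154.5 = -2857.85
Denominator: √[(84835.7 − 75130.81)(27449.7 − 23870.25)] = √[9704.89 × 3579.45] = 5893.9094
r = -2857.85 / 5893.9094 ≈ -0.4849

-0.4849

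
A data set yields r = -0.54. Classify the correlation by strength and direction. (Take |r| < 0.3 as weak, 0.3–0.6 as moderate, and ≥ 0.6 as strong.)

moderate negative

r = -0.54 < 0 so the relationship is negative.
|r| = 0.54, which falls in the moderate range.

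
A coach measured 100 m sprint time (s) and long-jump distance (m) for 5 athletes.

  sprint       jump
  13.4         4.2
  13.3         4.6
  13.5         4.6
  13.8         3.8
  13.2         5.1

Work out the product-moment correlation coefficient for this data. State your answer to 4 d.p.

n = 5, Σx = 67.2, Σy = 22.3, Σx² = 903.38, Σy² = 100.41, Σxy = 299.32
nΣxy − ΣxΣy = 1496.6 − 1498.56 = -1.96
nΣx² − (Σx)² = 4516.9 − 4515.84 = 1.06; nΣy² − (Σy)² = 502.05 − 497.29 = 4.76
r = -1.96 / √(1.06 × 4.76) = -1.96 / 2.2462 ≈ -0.8726

-0.8726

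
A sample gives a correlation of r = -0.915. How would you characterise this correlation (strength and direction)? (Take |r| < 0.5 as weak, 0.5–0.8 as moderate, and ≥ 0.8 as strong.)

strong negative

r = -0.915 < 0 so the relationship is negative.
|r| = 0.915, which falls in the strong range.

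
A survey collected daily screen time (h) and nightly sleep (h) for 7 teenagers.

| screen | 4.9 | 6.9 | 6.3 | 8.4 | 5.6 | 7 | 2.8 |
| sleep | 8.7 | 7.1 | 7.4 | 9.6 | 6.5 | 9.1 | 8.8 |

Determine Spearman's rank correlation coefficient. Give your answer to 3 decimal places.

0.393

Rank screen: 2, 5, 4, 7, 3, 6, 1
Rank sleep: 4, 2, 3, 7, 1, 6, 5
d = rank(screen) − rank(sleep): -2, 3, 1, 0, 2, 0, -4; Σd² = 34
ρ = 1 − 6Σd² / [n(n²−1)] = 1 − 6×34 / (7×48) = 1 − 204/336 ≈ 0.393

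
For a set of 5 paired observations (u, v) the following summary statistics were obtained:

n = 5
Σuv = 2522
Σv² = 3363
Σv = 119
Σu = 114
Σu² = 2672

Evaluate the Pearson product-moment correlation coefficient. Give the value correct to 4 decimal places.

r = (nΣuv − ΣuΣv) / √[(nΣu² − (Σu)²)(nΣv² − (Σv)²)]
Numerator: 5×2522 − 114×119 = -956
Denominator: √[(13360 − 12996)(16815 − 14161)] = √[364 × 2654] = 982.8815
r = -956 / 982.8815 ≈ -0.9727

-0.9727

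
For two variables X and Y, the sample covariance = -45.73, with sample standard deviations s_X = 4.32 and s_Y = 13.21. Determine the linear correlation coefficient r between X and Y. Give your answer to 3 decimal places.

r = Cov(X,Y) / (s_X · s_Y) = -45.73 / (4.32 × 13.21)
  = -45.73 / 57.0672 ≈ -0.801

-0.801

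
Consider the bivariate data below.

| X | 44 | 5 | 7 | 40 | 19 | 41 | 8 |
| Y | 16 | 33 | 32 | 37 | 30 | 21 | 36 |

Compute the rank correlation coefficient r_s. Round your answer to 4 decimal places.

-0.5357

Rank X: 7, 1, 2, 5, 4, 6, 3
Rank Y: 1, 5, 4, 7, 3, 2, 6
d = rank(X) − rank(Y): 6, -4, -2, -2, 1, 4, -3; Σd² = 86
ρ = 1 − 6Σd² / [n(n²−1)] = 1 − 6×86 / (7×48) = 1 − 516/336 ≈ -0.5357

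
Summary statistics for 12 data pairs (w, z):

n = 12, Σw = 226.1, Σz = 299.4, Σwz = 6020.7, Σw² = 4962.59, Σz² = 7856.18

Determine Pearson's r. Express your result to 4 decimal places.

r = (nΣwz − ΣwΣz) / √[(nΣw² − (Σw)²)(nΣz² − (Σz)²)]
Numerator: 12×6020.7 − 226.1×299.4 = 4554.06
Denominator: √[(59551.08 − 51121.21)(94274.16 − 89640.36)] = √[8429.87 × 4633.8] = 6249.9865
r = 4554.06 / 6249.9865 ≈ 0.7287

0.7287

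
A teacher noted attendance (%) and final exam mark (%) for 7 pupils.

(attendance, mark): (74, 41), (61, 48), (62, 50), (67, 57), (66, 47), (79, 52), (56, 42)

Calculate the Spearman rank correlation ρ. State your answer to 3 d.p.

Rank attendance: 6, 2, 3, 5, 4, 7, 1
Rank mark: 1, 4, 5, 7, 3, 6, 2
d = rank(attendance) − rank(mark): 5, -2, -2, -2, 1, 1, -1; Σd² = 40
ρ = 1 − 6Σd² / [n(n²−1)] = 1 − 6×40 / (7×48) = 1 − 240/336 ≈ 0.286

0.286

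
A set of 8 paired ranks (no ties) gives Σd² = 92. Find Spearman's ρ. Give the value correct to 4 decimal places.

-0.0952

ρ = 1 − 6Σd² / [n(n²−1)] = 1 − 6×92 / (8×63)
  = 1 − 552/504 = 1 − 1.09524 ≈ -0.0952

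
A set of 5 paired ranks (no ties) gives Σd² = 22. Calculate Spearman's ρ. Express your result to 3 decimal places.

-0.100

ρ = 1 − 6Σd² / [n(n²−1)] = 1 − 6×22 / (5×24)
  = 1 − 132/120 = 1 − 1.1000 ≈ -0.100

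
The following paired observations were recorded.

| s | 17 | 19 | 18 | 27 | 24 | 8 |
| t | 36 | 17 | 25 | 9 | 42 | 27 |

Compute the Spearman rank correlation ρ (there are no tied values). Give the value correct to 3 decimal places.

-0.371

Rank s: 2, 4, 3, 6, 5, 1
Rank t: 5, 2, 3, 1, 6, 4
d = rank(s) − rank(t): -3, 2, 0, 5, -1, -3; Σd² = 48
ρ = 1 − 6Σd² / [n(n²−1)] = 1 − 6×48 / (6×35) = 1 − 288/210 ≈ -0.371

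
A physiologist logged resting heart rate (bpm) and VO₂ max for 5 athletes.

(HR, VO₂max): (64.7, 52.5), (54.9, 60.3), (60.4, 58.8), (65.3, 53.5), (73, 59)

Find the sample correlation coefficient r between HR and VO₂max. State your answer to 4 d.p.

-0.2795

n = 5, Σx = 318.3, Σy = 284.1, Σx² = 20441.35, Σy² = 16193.03, Σxy = 18059.29
nΣxy − ΣxΣy = 90296.45 − 90429.03 = -132.58
nΣx² − (Σx)² = 102206.75 − 101314.89 = 891.86; nΣy² − (Σy)² = 80965.15 − 80712.81 = 252.34
r = -132.58 / √(891.86 × 252.34) = -132.58 / 474.3964 ≈ -0.2795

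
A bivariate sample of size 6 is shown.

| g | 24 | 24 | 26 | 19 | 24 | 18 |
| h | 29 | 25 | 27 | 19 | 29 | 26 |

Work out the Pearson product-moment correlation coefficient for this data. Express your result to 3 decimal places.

0.596

n = 6, Σg = 135, Σh = 155, Σg² = 3089, Σh² = 4073, Σgh = 3523
nΣgh − ΣgΣh = 21138 − 20925 = 213
nΣg² − (Σg)² = 18534 − 18225 = 309; nΣh² − (Σh)² = 24438 − 24025 = 413
r = 213 / √(309 × 413) = 213 / 357.2352 ≈ 0.596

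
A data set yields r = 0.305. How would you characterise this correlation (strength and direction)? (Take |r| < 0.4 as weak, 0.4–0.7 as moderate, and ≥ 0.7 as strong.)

weak positive

r = 0.305 > 0 so the relationship is positive.
|r| = 0.305, which falls in the weak range.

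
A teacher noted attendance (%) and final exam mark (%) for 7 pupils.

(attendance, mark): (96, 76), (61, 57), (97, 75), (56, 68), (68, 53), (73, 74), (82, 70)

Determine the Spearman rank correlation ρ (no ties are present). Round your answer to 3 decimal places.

Rank attendance: 6, 2, 7, 1, 3, 4, 5
Rank mark: 7, 2, 6, 3, 1, 5, 4
d = rank(attendance) − rank(mark): -1, 0, 1, -2, 2, -1, 1; Σd² = 12
ρ = 1 − 6Σd² / [n(n²−1)] = 1 − 6×12 / (7×48) = 1 − 72/336 ≈ 0.786

0.786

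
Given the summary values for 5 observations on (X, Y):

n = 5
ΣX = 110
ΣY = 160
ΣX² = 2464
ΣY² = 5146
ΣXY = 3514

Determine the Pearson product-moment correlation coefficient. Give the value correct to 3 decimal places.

-0.177

r = (nΣXY − ΣXΣY) / √[(nΣX² − (ΣX)²)(nΣY² − (ΣY)²)]
Numerator: 5×3514 − 110×160 = -30
Denominator: √[(12320 − 12100)(25730 − 25600)] = √[220 × 130] = 169.1153
r = -30 / 169.1153 ≈ -0.177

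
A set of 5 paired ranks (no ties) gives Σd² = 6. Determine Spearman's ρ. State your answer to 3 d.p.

0.700

ρ = 1 − 6Σd² / [n(n²−1)] = 1 − 6×6 / (5×24)
  = 1 − 36/120 = 1 − 0.3000 ≈ 0.700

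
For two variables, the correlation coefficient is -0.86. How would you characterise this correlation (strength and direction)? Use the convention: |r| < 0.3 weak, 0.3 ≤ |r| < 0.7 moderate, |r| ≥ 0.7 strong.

r = -0.86 < 0 so the relationship is negative.
|r| = 0.86, which falls in the strong range.

strong negative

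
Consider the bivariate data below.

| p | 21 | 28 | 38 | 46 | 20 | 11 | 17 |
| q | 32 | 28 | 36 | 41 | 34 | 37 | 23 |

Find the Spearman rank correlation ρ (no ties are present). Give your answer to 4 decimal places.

Rank p: 4, 5, 6, 7, 3, 1, 2
Rank q: 3, 2, 5, 7, 4, 6, 1
d = rank(p) − rank(q): 1, 3, 1, 0, -1, -5, 1; Σd² = 38
ρ = 1 − 6Σd² / [n(n²−1)] = 1 − 6×38 / (7×48) = 1 − 228/336 ≈ 0.3214

0.3214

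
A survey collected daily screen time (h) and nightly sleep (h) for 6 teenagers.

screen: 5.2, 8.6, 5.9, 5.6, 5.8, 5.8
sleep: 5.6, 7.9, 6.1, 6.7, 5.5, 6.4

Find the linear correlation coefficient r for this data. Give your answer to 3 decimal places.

n = 6, Σx = 36.9, Σy = 38.2, Σx² = 234.45, Σy² = 247.08, Σxy = 239.59
nΣxy − ΣxΣy = 1437.54 − 1409.58 = 27.96
nΣx² − (Σx)² = 1406.7 − 1361.61 = 45.09; nΣy² − (Σy)² = 1482.48 − 1459.24 = 23.24
r = 27.96 / √(45.09 × 23.24) = 27.96 / 32.3712 ≈ 0.864

0.864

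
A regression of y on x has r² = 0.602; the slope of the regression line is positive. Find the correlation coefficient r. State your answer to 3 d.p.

|r| = √0.602 = 0.776
The association is positive, so r = 0.776.

0.776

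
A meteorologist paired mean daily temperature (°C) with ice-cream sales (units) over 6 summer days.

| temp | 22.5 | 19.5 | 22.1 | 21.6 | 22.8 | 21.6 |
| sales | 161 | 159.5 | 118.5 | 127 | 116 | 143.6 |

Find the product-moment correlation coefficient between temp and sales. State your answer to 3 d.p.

n = 6, Σx = 130.1, Σy = 825.6, Σx² = 2827.87, Σy² = 115609.46, Σxy = 17841.36
nΣxy − ΣxΣy = 107048.16 − 107410.56 = -362.4
nΣx² − (Σx)² = 16967.22 − 16926.01 = 41.21; nΣy² − (Σy)² = 693656.76 − 681615.36 = 12041.4
r = -362.4 / √(41.21 × 12041.4) = -362.4 / 704.4332 ≈ -0.514

-0.514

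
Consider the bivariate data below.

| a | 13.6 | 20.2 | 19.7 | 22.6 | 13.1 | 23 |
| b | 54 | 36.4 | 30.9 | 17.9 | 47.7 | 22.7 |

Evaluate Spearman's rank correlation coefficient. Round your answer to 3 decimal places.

Rank a: 2, 4, 3, 5, 1, 6
Rank b: 6, 4, 3, 1, 5, 2
d = rank(a) − rank(b): -4, 0, 0, 4, -4, 4; Σd² = 64
ρ = 1 − 6Σd² / [n(n²−1)] = 1 − 6×64 / (6×35) = 1 − 384/210 ≈ -0.829

-0.829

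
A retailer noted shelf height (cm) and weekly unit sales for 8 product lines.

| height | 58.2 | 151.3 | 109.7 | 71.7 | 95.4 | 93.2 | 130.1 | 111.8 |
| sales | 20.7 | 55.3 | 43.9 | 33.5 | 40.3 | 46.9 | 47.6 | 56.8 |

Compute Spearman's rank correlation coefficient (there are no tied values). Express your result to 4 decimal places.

0.8571

Rank height: 1, 8, 5, 2, 4, 3, 7, 6
Rank sales: 1, 7, 4, 2, 3, 5, 6, 8
d = rank(height) − rank(sales): 0, 1, 1, 0, 1, -2, 1, -2; Σd² = 12
ρ = 1 − 6Σd² / [n(n²−1)] = 1 − 6×12 / (8×63) = 1 − 72/504 ≈ 0.8571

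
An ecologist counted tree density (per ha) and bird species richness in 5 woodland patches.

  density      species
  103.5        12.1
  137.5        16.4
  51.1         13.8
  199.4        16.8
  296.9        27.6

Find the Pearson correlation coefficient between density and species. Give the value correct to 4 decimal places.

n = 5, Σx = 788.4, Σy = 86.7, Σx² = 160139.68, Σy² = 1649.81, Σxy = 15756.89
nΣxy − ΣxΣy = 78784.45 − 68354.28 = 10430.17
nΣx² − (Σx)² = 800698.4 − 621574.56 = 179123.84; nΣy² − (Σy)² = 8249.05 − 7516.89 = 732.16
r = 10430.17 / √(179123.84 × 732.16) = 10430.17 / 11451.9566 ≈ 0.9108

0.9108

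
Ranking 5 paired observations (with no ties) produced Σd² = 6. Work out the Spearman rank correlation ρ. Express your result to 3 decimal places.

ρ = 1 − 6Σd² / [n(n²−1)] = 1 − 6×6 / (5×24)
  = 1 − 36/120 = 1 − 0.3000 ≈ 0.700

0.700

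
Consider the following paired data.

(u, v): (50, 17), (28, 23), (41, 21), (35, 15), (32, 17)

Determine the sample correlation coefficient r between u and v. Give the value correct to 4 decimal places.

-0.3155

n = 5, Σu = 186, Σv = 93, Σu² = 7214, Σv² = 1773, Σuv = 3424
nΣuv − ΣuΣv = 17120 − 17298 = -178
nΣu² − (Σu)² = 36070 − 34596 = 1474; nΣv² − (Σv)² = 8865 − 8649 = 216
r = -178 / √(1474 × 216) = -178 / 564.2553 ≈ -0.3155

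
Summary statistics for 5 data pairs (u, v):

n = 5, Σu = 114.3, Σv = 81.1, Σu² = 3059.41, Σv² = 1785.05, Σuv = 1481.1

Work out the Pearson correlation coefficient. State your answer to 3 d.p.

r = (nΣuv − ΣuΣv) / √[(nΣu² − (Σu)²)(nΣv² − (Σv)²)]
Numerator: 5×1481.1 − 114.3×81.1 = -1864.23
Denominator: √[(15297.05 − 13064.49)(8925.25 − 6577.21)] = √[2232.56 × 2348.04] = 2289.5721
r = -1864.23 / 2289.5721 ≈ -0.814

-0.814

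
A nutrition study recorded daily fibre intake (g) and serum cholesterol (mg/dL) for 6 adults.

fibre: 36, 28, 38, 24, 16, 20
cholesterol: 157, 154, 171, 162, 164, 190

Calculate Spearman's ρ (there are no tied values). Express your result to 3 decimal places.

Rank fibre: 5, 4, 6, 3, 1, 2
Rank cholesterol: 2, 1, 5, 3, 4, 6
d = rank(fibre) − rank(cholesterol): 3, 3, 1, 0, -3, -4; Σd² = 44
ρ = 1 − 6Σd² / [n(n²−1)] = 1 − 6×44 / (6×35) = 1 − 264/210 ≈ -0.257

-0.257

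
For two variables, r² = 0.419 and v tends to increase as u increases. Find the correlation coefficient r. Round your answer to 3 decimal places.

|r| = √0.419 = 0.647
The association is positive, so r = 0.647.

0.647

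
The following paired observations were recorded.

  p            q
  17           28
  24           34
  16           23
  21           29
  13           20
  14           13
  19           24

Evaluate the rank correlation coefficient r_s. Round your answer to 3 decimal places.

Rank p: 4, 7, 3, 6, 1, 2, 5
Rank q: 5, 7, 3, 6, 2, 1, 4
d = rank(p) − rank(q): -1, 0, 0, 0, -1, 1, 1; Σd² = 4
ρ = 1 − 6Σd² / [n(n²−1)] = 1 − 6×4 / (7×48) = 1 − 24/336 ≈ 0.929

0.929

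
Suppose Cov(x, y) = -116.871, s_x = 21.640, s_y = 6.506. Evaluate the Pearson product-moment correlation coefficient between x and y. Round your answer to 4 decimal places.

r = Cov(x,y) / (s_x · s_y) = -116.871 / (21.640 × 6.506)
  = -116.871 / 140.7898 ≈ -0.8301

-0.8301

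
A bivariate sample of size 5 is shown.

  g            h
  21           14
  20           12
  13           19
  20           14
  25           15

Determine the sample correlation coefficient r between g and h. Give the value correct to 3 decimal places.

-0.652

n = 5, Σg = 99, Σh = 74, Σg² = 2035, Σh² = 1122, Σgh = 1436
nΣgh − ΣgΣh = 7180 − 7326 = -146
nΣg² − (Σg)² = 10175 − 9801 = 374; nΣh² − (Σh)² = 5610 − 5476 = 134
r = -146 / √(374 × 134) = -146 / 223.8660 ≈ -0.652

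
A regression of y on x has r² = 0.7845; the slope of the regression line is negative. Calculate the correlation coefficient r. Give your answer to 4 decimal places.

|r| = √0.7845 = 0.8857
The association is negative, so r = −0.8857.

-0.8857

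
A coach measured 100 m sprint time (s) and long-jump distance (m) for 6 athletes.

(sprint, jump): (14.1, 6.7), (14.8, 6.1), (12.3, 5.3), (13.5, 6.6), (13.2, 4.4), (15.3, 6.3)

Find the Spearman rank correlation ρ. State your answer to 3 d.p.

Rank sprint: 4, 5, 1, 3, 2, 6
Rank jump: 6, 3, 2, 5, 1, 4
d = rank(sprint) − rank(jump): -2, 2, -1, -2, 1, 2; Σd² = 18
ρ = 1 − 6Σd² / [n(n²−1)] = 1 − 6×18 / (6×35) = 1 − 108/210 ≈ 0.486

0.486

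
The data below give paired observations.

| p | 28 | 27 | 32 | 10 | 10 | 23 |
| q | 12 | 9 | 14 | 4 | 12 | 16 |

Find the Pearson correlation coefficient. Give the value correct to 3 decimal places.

0.517

n = 6, Σp = 130, Σq = 67, Σp² = 3266, Σq² = 837, Σpq = 1555
nΣpq − ΣpΣq = 9330 − 8710 = 620
nΣp² − (Σp)² = 19596 − 16900 = 2696; nΣq² − (Σq)² = 5022 − 4489 = 533
r = 620 / √(2696 × 533) = 620 / 1198.7360 ≈ 0.517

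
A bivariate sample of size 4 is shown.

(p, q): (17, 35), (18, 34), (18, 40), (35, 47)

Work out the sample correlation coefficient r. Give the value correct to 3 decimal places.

0.905

n = 4, Σp = 88, Σq = 156, Σp² = 2162, Σq² = 6190, Σpq = 3572
nΣpq − ΣpΣq = 14288 − 13728 = 560
nΣp² − (Σp)² = 8648 − 7744 = 904; nΣq² − (Σq)² = 24760 − 24336 = 424
r = 560 / √(904 × 424) = 560 / 619.1090 ≈ 0.905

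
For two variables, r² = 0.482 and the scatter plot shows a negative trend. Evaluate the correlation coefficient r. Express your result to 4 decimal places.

-0.6943

|r| = √0.482 = 0.6943
The association is negative, so r = −0.6943.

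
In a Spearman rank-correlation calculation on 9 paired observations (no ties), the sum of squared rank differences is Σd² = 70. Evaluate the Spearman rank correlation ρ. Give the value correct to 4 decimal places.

ρ = 1 − 6Σd² / [n(n²−1)] = 1 − 6×70 / (9×80)
  = 1 − 420/720 = 1 − 0.58333 ≈ 0.4167

0.4167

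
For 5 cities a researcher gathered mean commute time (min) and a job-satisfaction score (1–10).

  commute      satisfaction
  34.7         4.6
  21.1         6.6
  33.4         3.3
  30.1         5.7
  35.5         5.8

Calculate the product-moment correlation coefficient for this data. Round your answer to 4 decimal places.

n = 5, Σx = 154.8, Σy = 26, Σx² = 4931.12, Σy² = 141.74, Σxy = 786.57
nΣxy − ΣxΣy = 3932.85 − 4024.8 = -91.95
nΣx² − (Σx)² = 24655.6 − 23963.04 = 692.56; nΣy² − (Σy)² = 708.7 − 676 = 32.7
r = -91.95 / √(692.56 × 32.7) = -91.95 / 150.4882 ≈ -0.6110

-0.6110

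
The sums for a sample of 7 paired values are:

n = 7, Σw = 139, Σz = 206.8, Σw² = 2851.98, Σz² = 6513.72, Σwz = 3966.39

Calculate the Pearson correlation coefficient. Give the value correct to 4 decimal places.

r = (nΣwz − ΣwΣz) / √[(nΣw² − (Σw)²)(nΣz² − (Σz)²)]
Numerator: 7×3966.39 − 139×206.8 = -980.47
Denominator: √[(19963.86 − 19321)(45596.04 − 42766.24)] = √[642.86 × 2829.8] = 1348.7643
r = -980.47 / 1348.7643 ≈ -0.7269

-0.7269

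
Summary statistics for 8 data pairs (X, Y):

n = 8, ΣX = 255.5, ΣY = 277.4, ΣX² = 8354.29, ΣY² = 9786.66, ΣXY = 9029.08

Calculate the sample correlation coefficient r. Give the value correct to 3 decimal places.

0.939

r = (nΣXY − ΣXΣY) / √[(nΣX² − (ΣX)²)(nΣY² − (ΣY)²)]
Numerator: 8×9029.08 − 255.5×277.4 = 1356.94
Denominator: √[(66834.32 − 65280.25)(78293.28 − 76950.76)] = √[1554.07 × 1342.52] = 1444.4272
r = 1356.94 / 1444.4272 ≈ 0.939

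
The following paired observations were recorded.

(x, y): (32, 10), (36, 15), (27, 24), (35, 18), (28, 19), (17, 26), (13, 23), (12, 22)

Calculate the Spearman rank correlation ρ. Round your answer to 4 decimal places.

-0.7143

Rank x: 6, 8, 4, 7, 5, 3, 2, 1
Rank y: 1, 2, 7, 3, 4, 8, 6, 5
d = rank(x) − rank(y): 5, 6, -3, 4, 1, -5, -4, -4; Σd² = 144
ρ = 1 − 6Σd² / [n(n²−1)] = 1 − 6×144 / (8×63) = 1 − 864/504 ≈ -0.7143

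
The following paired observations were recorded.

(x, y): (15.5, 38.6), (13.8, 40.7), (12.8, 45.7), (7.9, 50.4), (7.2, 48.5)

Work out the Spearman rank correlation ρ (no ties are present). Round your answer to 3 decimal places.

-0.900

Rank x: 5, 4, 3, 2, 1
Rank y: 1, 2, 3, 5, 4
d = rank(x) − rank(y): 4, 2, 0, -3, -3; Σd² = 38
ρ = 1 − 6Σd² / [n(n²−1)] = 1 − 6×38 / (5×24) = 1 − 228/120 ≈ -0.900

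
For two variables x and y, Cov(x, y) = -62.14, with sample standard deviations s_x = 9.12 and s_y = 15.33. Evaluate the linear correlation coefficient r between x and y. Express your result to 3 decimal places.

r = Cov(x,y) / (s_x · s_y) = -62.14 / (9.12 × 15.33)
  = -62.14 / 139.8096 ≈ -0.444

-0.444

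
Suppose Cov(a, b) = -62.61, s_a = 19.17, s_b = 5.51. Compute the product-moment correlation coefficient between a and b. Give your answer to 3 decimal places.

-0.593

r = Cov(a,b) / (s_a · s_b) = -62.61 / (19.17 × 5.51)
  = -62.61 / 105.6267 ≈ -0.593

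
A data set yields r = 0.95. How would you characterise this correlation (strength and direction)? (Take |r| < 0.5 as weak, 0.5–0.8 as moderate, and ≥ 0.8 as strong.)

r = 0.95 > 0 so the relationship is positive.
|r| = 0.95, which falls in the strong range.

strong positive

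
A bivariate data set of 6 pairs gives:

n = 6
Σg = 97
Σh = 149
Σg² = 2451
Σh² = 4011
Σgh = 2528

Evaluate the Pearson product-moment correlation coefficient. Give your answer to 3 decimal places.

r = (nΣgh − ΣgΣh) / √[(nΣg² − (Σg)²)(nΣh² − (Σh)²)]
Numerator: 6×2528 − 97×149 = 715
Denominator: √[(14706 − 9409)(24066 − 22201)] = √[5297 × 1865] = 3143.0725
r = 715 / 3143.0725 ≈ 0.227

0.227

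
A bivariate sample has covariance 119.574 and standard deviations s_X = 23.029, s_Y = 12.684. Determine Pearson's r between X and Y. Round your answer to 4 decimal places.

0.4094

r = Cov(X,Y) / (s_X · s_Y) = 119.574 / (23.029 × 12.684)
  = 119.574 / 292.0998 ≈ 0.4094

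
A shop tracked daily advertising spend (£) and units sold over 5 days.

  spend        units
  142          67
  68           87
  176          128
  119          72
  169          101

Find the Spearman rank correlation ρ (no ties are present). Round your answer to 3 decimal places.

Rank spend: 3, 1, 5, 2, 4
Rank units: 1, 3, 5, 2, 4
d = rank(spend) − rank(units): 2, -2, 0, 0, 0; Σd² = 8
ρ = 1 − 6Σd² / [n(n²−1)] = 1 − 6×8 / (5×24) = 1 − 48/120 ≈ 0.600

0.600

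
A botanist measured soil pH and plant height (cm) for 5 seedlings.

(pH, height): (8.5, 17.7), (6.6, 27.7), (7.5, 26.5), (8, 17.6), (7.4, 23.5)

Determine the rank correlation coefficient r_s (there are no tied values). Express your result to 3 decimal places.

-0.800

Rank pH: 5, 1, 3, 4, 2
Rank height: 2, 5, 4, 1, 3
d = rank(pH) − rank(height): 3, -4, -1, 3, -1; Σd² = 36
ρ = 1 − 6Σd² / [n(n²−1)] = 1 − 6×36 / (5×24) = 1 − 216/120 ≈ -0.800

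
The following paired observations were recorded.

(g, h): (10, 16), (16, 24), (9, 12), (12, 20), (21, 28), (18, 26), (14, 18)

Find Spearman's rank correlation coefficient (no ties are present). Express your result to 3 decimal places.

0.964

Rank g: 2, 5, 1, 3, 7, 6, 4
Rank h: 2, 5, 1, 4, 7, 6, 3
d = rank(g) − rank(h): 0, 0, 0, -1, 0, 0, 1; Σd² = 2
ρ = 1 − 6Σd² / [n(n²−1)] = 1 − 6×2 / (7×48) = 1 − 12/336 ≈ 0.964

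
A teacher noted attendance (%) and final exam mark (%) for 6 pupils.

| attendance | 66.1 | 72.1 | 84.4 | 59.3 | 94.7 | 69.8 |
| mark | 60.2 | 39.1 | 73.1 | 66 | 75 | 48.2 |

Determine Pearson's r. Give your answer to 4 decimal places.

0.4855

n = 6, Σx = 446.4, Σy = 361.6, Σx² = 34047.6, Σy² = 22800.7, Σxy = 27348.63
nΣxy − ΣxΣy = 164091.78 − 161418.24 = 2673.54
nΣx² − (Σx)² = 204285.6 − 199272.96 = 5012.64; nΣy² − (Σy)² = 136804.2 − 130754.56 = 6049.64
r = 2673.54 / √(5012.64 × 6049.64) = 2673.54 / 5506.7838 ≈ 0.4855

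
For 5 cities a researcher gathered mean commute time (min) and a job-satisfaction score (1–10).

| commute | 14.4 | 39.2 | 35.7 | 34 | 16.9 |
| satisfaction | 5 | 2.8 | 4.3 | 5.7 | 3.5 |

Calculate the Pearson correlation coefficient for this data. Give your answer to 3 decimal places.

n = 5, Σx = 140.2, Σy = 21.3, Σx² = 4460.1, Σy² = 96.07, Σxy = 588.22
nΣxy − ΣxΣy = 2941.1 − 2986.26 = -45.16
nΣx² − (Σx)² = 22300.5 − 19656.04 = 2644.46; nΣy² − (Σy)² = 480.35 − 453.69 = 26.66
r = -45.16 / √(2644.46 × 26.66) = -45.16 / 265.5208 ≈ -0.170

-0.170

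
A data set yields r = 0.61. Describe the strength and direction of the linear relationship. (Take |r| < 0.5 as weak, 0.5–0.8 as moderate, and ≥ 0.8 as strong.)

r = 0.61 > 0 so the relationship is positive.
|r| = 0.61, which falls in the moderate range.

moderate positive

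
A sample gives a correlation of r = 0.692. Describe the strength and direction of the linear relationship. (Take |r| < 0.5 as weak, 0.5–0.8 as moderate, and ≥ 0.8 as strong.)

r = 0.692 > 0 so the relationship is positive.
|r| = 0.692, which falls in the moderate range.

moderate positive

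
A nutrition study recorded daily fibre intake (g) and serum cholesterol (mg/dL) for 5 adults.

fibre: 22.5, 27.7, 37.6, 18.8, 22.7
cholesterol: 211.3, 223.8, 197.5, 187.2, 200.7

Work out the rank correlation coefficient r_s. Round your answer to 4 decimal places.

0.3000

Rank fibre: 2, 4, 5, 1, 3
Rank cholesterol: 4, 5, 2, 1, 3
d = rank(fibre) − rank(cholesterol): -2, -1, 3, 0, 0; Σd² = 14
ρ = 1 − 6Σd² / [n(n²−1)] = 1 − 6×14 / (5×24) = 1 − 84/120 ≈ 0.3000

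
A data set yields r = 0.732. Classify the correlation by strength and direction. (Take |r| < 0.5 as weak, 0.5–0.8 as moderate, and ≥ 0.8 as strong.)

moderate positive

r = 0.732 > 0 so the relationship is positive.
|r| = 0.732, which falls in the moderate range.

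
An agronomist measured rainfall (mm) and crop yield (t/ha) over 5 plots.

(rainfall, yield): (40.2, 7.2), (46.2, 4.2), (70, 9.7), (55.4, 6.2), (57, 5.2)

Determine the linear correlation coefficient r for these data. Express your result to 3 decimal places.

0.574

n = 5, Σx = 268.8, Σy = 32.5, Σx² = 14968.64, Σy² = 229.05, Σxy = 1802.36
nΣxy − ΣxΣy = 9011.8 − 8736 = 275.8
nΣx² − (Σx)² = 74843.2 − 72253.44 = 2589.76; nΣy² − (Σy)² = 1145.25 − 1056.25 = 89
r = 275.8 / √(2589.76 × 89) = 275.8 / 480.0923 ≈ 0.574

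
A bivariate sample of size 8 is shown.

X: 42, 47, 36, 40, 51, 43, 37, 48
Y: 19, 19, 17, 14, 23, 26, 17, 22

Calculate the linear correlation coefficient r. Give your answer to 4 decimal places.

0.6105

n = 8, ΣX = 344, ΣY = 157, ΣX² = 14992, ΣY² = 3185, ΣXY = 6839
nΣXY − ΣXΣY = 54712 − 54008 = 704
nΣX² − (ΣX)² = 119936 − 118336 = 1600; nΣY² − (ΣY)² = 25480 − 24649 = 831
r = 704 / √(1600 × 831) = 704 / 1153.0828 ≈ 0.6105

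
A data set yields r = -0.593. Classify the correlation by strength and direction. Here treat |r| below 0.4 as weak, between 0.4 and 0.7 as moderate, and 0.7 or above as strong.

r = -0.593 < 0 so the relationship is negative.
|r| = 0.593, which falls in the moderate range.

moderate negative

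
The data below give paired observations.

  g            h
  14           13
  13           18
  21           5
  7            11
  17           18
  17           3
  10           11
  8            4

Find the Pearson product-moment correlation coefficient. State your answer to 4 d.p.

n = 8, Σg = 107, Σh = 83, Σg² = 1597, Σh² = 1109, Σgh = 1097
nΣgh − ΣgΣh = 8776 − 8881 = -105
nΣg² − (Σg)² = 12776 − 11449 = 1327; nΣh² − (Σh)² = 8872 − 6889 = 1983
r = -105 / √(1327 × 1983) = -105 / 1622.1717 ≈ -0.0647

-0.0647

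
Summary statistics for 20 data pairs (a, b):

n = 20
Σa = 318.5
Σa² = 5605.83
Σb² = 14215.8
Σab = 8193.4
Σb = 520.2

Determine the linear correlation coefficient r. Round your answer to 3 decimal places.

r = (nΣab − ΣaΣb) / √[(nΣa² − (Σa)²)(nΣb² − (Σb)²)]
Numerator: 20×8193.4 − 318.5×520.2 = -1815.7
Denominator: √[(112116.6 − 101442.25)(284316 − 270608.04)] = √[10674.35 × 13707.96] = 12096.4277
r = -1815.7 / 12096.4277 ≈ -0.150

-0.150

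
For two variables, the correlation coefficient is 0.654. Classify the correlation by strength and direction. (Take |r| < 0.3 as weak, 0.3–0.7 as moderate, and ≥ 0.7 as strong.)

r = 0.654 > 0 so the relationship is positive.
|r| = 0.654, which falls in the moderate range.

moderate positive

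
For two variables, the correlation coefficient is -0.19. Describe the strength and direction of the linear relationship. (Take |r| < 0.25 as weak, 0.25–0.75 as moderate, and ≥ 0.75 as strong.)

r = -0.19 < 0 so the relationship is negative.
|r| = 0.19, which falls in the weak range.

weak negative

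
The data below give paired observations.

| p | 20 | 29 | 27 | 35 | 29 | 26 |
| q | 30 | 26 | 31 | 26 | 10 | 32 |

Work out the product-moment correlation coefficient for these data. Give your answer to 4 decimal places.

n = 6, Σp = 166, Σq = 155, Σp² = 4712, Σq² = 4337, Σpq = 4223
nΣpq − ΣpΣq = 25338 − 25730 = -392
nΣp² − (Σp)² = 28272 − 27556 = 716; nΣq² − (Σq)² = 26022 − 24025 = 1997
r = -392 / √(716 × 1997) = -392 / 1195.7642 ≈ -0.3278

-0.3278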